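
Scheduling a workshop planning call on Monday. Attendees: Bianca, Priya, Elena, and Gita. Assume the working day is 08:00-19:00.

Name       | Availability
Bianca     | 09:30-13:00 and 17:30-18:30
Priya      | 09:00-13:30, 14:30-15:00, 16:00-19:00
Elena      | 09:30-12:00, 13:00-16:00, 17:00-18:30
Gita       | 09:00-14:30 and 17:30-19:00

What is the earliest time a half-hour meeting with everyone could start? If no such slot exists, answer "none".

09:30

Bianca ∩ Priya: 09:30-13:00, 17:30-18:30.
Bianca ∩ Priya ∩ Elena: 09:30-12:00, 17:30-18:30.
Bianca ∩ Priya ∩ Elena ∩ Gita: 09:30-12:00, 17:30-18:30.
The first common window of at least 30 minutes is 09:30-12:00, so the earliest start is 09:30.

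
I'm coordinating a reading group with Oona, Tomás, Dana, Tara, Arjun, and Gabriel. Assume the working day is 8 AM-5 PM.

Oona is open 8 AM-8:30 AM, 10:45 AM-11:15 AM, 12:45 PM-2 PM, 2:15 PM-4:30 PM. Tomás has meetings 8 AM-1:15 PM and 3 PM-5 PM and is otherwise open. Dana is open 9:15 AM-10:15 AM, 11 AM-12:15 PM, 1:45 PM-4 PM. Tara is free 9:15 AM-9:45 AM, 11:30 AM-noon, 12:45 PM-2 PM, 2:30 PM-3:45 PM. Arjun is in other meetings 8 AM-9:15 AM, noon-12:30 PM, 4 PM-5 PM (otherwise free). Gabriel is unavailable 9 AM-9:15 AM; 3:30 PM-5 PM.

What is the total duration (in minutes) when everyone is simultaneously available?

45

Oona free: 08:00-08:30, 10:45-11:15, 12:45-14:00, 14:15-16:30.
Tomás free: 13:15-15:00 (invert busy blocks within the working day).
Dana free: 09:15-10:15, 11:00-12:15, 13:45-16:00.
Tara free: 09:15-09:45, 11:30-12:00, 12:45-14:00, 14:30-15:45.
Arjun free: 09:15-12:00, 12:30-16:00 (invert busy blocks within the working day).
Gabriel free: 08:00-09:00, 09:15-15:30 (invert busy blocks within the working day).
Oona ∩ Tomás: 13:15-14:00, 14:15-15:00.
Oona ∩ Tomás ∩ Dana: 13:45-14:00, 14:15-15:00.
Oona ∩ Tomás ∩ Dana ∩ Tara: 13:45-14:00, 14:30-15:00.
Oona ∩ Tomás ∩ Dana ∩ Tara ∩ Arjun: 13:45-14:00, 14:30-15:00.
Oona ∩ Tomás ∩ Dana ∩ Tara ∩ Arjun ∩ Gabriel: 13:45-14:00, 14:30-15:00.
Summing the common windows: 15 + 30 = 45 minutes.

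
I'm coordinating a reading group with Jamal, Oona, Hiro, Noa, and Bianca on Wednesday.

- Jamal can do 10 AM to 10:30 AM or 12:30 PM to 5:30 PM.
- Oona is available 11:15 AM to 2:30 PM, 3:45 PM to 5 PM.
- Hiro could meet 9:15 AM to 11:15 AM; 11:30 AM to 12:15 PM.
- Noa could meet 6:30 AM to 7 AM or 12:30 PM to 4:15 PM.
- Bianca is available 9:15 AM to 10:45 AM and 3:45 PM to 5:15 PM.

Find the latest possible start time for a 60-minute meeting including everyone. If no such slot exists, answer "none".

Jamal ∩ Oona: 12:30-14:30, 15:45-17:00.
Jamal ∩ Oona ∩ Hiro: ∅.
Jamal ∩ Oona ∩ Hiro ∩ Noa: ∅.
Jamal ∩ Oona ∩ Hiro ∩ Noa ∩ Bianca: ∅.
There is no time when everyone is free.
No common window is at least 60 minutes long.

none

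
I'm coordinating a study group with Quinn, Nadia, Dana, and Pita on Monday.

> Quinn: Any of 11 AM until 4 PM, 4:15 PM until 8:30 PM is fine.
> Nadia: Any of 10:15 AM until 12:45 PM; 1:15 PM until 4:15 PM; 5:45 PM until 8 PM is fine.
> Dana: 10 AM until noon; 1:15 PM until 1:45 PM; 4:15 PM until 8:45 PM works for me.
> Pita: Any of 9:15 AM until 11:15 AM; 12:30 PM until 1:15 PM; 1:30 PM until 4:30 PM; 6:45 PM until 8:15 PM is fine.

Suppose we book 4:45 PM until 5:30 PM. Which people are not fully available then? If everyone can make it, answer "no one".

Nadia, Pita

Quinn: free for 16:45-17:30. Nadia: not fully free for 16:45-17:30. Dana: free for 16:45-17:30. Pita: not fully free for 16:45-17:30.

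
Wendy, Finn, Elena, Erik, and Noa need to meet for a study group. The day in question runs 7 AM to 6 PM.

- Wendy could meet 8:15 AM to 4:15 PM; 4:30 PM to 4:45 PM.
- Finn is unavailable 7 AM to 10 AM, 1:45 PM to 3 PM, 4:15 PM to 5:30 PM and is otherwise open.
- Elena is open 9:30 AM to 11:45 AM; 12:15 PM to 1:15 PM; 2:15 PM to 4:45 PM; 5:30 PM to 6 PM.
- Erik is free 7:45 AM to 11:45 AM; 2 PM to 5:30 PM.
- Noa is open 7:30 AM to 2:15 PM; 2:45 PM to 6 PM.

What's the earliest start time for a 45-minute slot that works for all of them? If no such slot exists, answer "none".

10:00

Wendy free: 08:15-16:15, 16:30-16:45.
Finn free: 10:00-13:45, 15:00-16:15, 17:30-18:00 (invert busy blocks within the working day).
Elena free: 09:30-11:45, 12:15-13:15, 14:15-16:45, 17:30-18:00.
Erik free: 07:45-11:45, 14:00-17:30.
Noa free: 07:30-14:15, 14:45-18:00.
Wendy ∩ Finn: 10:00-13:45, 15:00-16:15.
Wendy ∩ Finn ∩ Elena: 10:00-11:45, 12:15-13:15, 15:00-16:15.
Wendy ∩ Finn ∩ Elena ∩ Erik: 10:00-11:45, 15:00-16:15.
Wendy ∩ Finn ∩ Elena ∩ Erik ∩ Noa: 10:00-11:45, 15:00-16:15.
The first common window of at least 45 minutes is 10:00-11:45, so the earliest start is 10:00.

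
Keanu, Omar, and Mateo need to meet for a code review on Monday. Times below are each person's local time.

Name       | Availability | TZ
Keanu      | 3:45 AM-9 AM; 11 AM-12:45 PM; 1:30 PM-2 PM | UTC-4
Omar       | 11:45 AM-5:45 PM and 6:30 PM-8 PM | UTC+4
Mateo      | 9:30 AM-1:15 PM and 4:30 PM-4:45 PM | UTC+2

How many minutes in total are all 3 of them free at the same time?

210

Keanu in UTC: 07:45-13:00, 15:00-16:45, 17:30-18:00 (add 4h to convert from UTC-4).
Omar in UTC: 07:45-13:45, 14:30-16:00 (subtract 4h to convert from UTC+4).
Mateo in UTC: 07:30-11:15, 14:30-14:45 (subtract 2h to convert from UTC+2).
Keanu ∩ Omar: 07:45-13:00, 15:00-16:00.
Keanu ∩ Omar ∩ Mateo: 07:45-11:15.
That's a single block of 210 minutes.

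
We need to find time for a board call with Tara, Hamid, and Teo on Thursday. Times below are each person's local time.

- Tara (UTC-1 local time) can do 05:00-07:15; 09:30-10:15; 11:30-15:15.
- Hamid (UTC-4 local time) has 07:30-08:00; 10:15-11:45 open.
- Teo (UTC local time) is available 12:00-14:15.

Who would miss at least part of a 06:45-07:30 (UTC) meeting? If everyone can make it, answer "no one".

Tara in UTC: 06:00-08:15, 10:30-11:15, 12:30-16:15 (add 1h to convert from UTC-1).
Hamid in UTC: 11:30-12:00, 14:15-15:45 (add 4h to convert from UTC-4).
Teo in UTC: 12:00-14:15.
Tara: free for 06:45-07:30. Hamid: not fully free for 06:45-07:30. Teo: not fully free for 06:45-07:30.

Hamid, Teo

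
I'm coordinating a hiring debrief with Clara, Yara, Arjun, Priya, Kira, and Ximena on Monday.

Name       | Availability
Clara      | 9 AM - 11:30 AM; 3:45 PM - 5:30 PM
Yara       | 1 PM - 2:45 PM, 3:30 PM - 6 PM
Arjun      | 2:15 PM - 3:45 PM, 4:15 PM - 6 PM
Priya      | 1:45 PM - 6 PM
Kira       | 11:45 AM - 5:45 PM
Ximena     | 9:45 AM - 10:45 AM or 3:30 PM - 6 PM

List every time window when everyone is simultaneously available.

Clara ∩ Yara: 15:45-17:30.
Clara ∩ Yara ∩ Arjun: 16:15-17:30.
Clara ∩ Yara ∩ Arjun ∩ Priya: 16:15-17:30.
Clara ∩ Yara ∩ Arjun ∩ Priya ∩ Kira: 16:15-17:30.
Clara ∩ Yara ∩ Arjun ∩ Priya ∩ Kira ∩ Ximena: 16:15-17:30.

16:15-17:30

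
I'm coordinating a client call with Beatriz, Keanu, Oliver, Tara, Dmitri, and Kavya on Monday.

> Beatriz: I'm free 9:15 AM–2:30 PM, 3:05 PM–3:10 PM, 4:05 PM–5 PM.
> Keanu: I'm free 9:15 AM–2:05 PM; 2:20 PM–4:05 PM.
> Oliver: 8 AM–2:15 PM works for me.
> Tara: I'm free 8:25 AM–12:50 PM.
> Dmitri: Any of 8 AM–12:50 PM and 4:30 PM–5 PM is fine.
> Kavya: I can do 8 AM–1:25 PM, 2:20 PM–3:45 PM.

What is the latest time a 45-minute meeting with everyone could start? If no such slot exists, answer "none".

12:05

Beatriz ∩ Keanu: 09:15-14:05, 14:20-14:30, 15:05-15:10.
Beatriz ∩ Keanu ∩ Oliver: 09:15-14:05.
Beatriz ∩ Keanu ∩ Oliver ∩ Tara: 09:15-12:50.
Beatriz ∩ Keanu ∩ Oliver ∩ Tara ∩ Dmitri: 09:15-12:50.
Beatriz ∩ Keanu ∩ Oliver ∩ Tara ∩ Dmitri ∩ Kavya: 09:15-12:50.
So the common availability across everyone is 09:15-12:50.
The last common window of at least 45 minutes is 09:15-12:50; a 45-minute meeting can start as late as 12:05 and still end by 12:50.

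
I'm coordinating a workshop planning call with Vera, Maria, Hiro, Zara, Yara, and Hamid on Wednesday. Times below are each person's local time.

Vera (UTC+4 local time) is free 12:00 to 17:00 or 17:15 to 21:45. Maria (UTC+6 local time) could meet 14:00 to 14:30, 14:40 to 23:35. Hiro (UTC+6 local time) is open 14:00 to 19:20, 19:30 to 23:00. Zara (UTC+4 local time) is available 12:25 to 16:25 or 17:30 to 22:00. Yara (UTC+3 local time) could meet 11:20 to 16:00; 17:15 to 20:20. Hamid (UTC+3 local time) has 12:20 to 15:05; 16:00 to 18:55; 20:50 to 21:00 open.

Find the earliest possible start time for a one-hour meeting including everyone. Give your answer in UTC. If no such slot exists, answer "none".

Vera in UTC: 08:00-13:00, 13:15-17:45 (subtract 4h to convert from UTC+4).
Maria in UTC: 08:00-08:30, 08:40-17:35 (subtract 6h to convert from UTC+6).
Hiro in UTC: 08:00-13:20, 13:30-17:00 (subtract 6h to convert from UTC+6).
Zara in UTC: 08:25-12:25, 13:30-18:00 (subtract 4h to convert from UTC+4).
Yara in UTC: 08:20-13:00, 14:15-17:20 (subtract 3h to convert from UTC+3).
Hamid in UTC: 09:20-12:05, 13:00-15:55, 17:50-18:00 (subtract 3h to convert from UTC+3).
Vera ∩ Maria: 08:00-08:30, 08:40-13:00, 13:15-17:35.
Vera ∩ Maria ∩ Hiro: 08:00-08:30, 08:40-13:00, 13:15-13:20, 13:30-17:00.
Vera ∩ Maria ∩ Hiro ∩ Zara: 08:25-08:30, 08:40-12:25, 13:30-17:00.
Vera ∩ Maria ∩ Hiro ∩ Zara ∩ Yara: 08:25-08:30, 08:40-12:25, 14:15-17:00.
Vera ∩ Maria ∩ Hiro ∩ Zara ∩ Yara ∩ Hamid: 09:20-12:05, 14:15-15:55.
So the common availability across everyone is 09:20-12:05, 14:15-15:55.
The first common window of at least 60 minutes is 09:20-12:05, so the earliest start is 09:20.

09:20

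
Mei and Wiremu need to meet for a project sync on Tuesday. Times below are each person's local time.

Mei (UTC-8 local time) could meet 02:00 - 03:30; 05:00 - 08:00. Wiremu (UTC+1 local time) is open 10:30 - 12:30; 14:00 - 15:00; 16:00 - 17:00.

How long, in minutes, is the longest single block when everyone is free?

Mei in UTC: 10:00-11:30, 13:00-16:00 (add 8h to convert from UTC-8).
Wiremu in UTC: 09:30-11:30, 13:00-14:00, 15:00-16:00 (subtract 1h to convert from UTC+1).
Mei ∩ Wiremu: 10:00-11:30, 13:00-14:00, 15:00-16:00.
The longest is 10:00-11:30 at 90 minutes.

90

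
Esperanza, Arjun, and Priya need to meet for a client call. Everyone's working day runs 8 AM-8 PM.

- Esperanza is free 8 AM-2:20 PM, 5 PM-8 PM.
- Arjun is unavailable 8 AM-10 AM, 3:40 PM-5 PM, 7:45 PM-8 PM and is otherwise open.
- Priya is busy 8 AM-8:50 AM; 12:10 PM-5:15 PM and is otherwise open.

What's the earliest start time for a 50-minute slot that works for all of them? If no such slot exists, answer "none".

10:00

Esperanza free: 08:00-14:20, 17:00-20:00.
Arjun free: 10:00-15:40, 17:00-19:45 (invert busy blocks within the working day).
Priya free: 08:50-12:10, 17:15-20:00 (invert busy blocks within the working day).
Esperanza ∩ Arjun: 10:00-14:20, 17:00-19:45.
Esperanza ∩ Arjun ∩ Priya: 10:00-12:10, 17:15-19:45.
The first common window of at least 50 minutes is 10:00-12:10, so the earliest start is 10:00.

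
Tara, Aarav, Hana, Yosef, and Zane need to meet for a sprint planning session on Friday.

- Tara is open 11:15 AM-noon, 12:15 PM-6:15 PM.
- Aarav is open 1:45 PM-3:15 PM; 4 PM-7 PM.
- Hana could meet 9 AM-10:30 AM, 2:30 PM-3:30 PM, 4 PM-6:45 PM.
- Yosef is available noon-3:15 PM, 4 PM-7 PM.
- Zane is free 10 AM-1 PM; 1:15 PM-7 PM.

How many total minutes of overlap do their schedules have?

180

Tara ∩ Aarav: 13:45-15:15, 16:00-18:15.
Tara ∩ Aarav ∩ Hana: 14:30-15:15, 16:00-18:15.
Tara ∩ Aarav ∩ Hana ∩ Yosef: 14:30-15:15, 16:00-18:15.
Tara ∩ Aarav ∩ Hana ∩ Yosef ∩ Zane: 14:30-15:15, 16:00-18:15.
Summing the common windows: 45 + 135 = 180 minutes.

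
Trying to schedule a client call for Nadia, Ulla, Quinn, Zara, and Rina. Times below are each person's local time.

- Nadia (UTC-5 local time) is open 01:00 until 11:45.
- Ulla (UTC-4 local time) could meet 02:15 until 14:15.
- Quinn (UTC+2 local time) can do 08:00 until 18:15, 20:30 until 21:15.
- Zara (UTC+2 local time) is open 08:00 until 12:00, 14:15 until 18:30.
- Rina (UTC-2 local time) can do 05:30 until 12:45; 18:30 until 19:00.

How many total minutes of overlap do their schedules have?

300

Nadia in UTC: 06:00-16:45 (add 5h to convert from UTC-5).
Ulla in UTC: 06:15-18:15 (add 4h to convert from UTC-4).
Quinn in UTC: 06:00-16:15, 18:30-19:15 (subtract 2h to convert from UTC+2).
Zara in UTC: 06:00-10:00, 12:15-16:30 (subtract 2h to convert from UTC+2).
Rina in UTC: 07:30-14:45, 20:30-21:00 (add 2h to convert from UTC-2).
Nadia ∩ Ulla: 06:15-16:45.
Nadia ∩ Ulla ∩ Quinn: 06:15-16:15.
Nadia ∩ Ulla ∩ Quinn ∩ Zara: 06:15-10:00, 12:15-16:15.
Nadia ∩ Ulla ∩ Quinn ∩ Zara ∩ Rina: 07:30-10:00, 12:15-14:45.
So the common availability across everyone is 07:30-10:00, 12:15-14:45.
Summing the common windows: 150 + 150 = 300 minutes.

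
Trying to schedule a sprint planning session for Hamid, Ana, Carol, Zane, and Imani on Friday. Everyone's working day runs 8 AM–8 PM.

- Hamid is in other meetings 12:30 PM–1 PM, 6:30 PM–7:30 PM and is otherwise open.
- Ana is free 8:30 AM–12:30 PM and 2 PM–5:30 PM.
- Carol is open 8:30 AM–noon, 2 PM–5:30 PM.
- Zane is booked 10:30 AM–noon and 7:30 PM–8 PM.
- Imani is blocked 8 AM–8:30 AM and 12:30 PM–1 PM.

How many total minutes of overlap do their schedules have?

330

Hamid free: 08:00-12:30, 13:00-18:30, 19:30-20:00 (invert busy blocks within the working day).
Ana free: 08:30-12:30, 14:00-17:30.
Carol free: 08:30-12:00, 14:00-17:30.
Zane free: 08:00-10:30, 12:00-19:30 (invert busy blocks within the working day).
Imani free: 08:30-12:30, 13:00-20:00 (invert busy blocks within the working day).
Hamid ∩ Ana: 08:30-12:30, 14:00-17:30.
Hamid ∩ Ana ∩ Carol: 08:30-12:00, 14:00-17:30.
Hamid ∩ Ana ∩ Carol ∩ Zane: 08:30-10:30, 14:00-17:30.
Hamid ∩ Ana ∩ Carol ∩ Zane ∩ Imani: 08:30-10:30, 14:00-17:30.
Those are the intersection windows.
Summing the common windows: 120 + 210 = 330 minutes.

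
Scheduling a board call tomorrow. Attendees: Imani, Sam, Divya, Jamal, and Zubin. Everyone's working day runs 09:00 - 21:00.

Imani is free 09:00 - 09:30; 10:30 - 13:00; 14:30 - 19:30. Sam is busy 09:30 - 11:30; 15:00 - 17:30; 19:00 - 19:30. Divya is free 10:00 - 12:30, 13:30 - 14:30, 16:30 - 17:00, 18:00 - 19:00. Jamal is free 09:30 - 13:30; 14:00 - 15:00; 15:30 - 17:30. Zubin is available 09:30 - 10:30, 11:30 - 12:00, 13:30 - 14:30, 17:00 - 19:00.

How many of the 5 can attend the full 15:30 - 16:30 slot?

Imani free: 09:00-09:30, 10:30-13:00, 14:30-19:30.
Sam free: 09:00-09:30, 11:30-15:00, 17:30-19:00, 19:30-21:00 (invert busy blocks within the working day).
Divya free: 10:00-12:30, 13:30-14:30, 16:30-17:00, 18:00-19:00.
Jamal free: 09:30-13:30, 14:00-15:00, 15:30-17:30.
Zubin free: 09:30-10:30, 11:30-12:00, 13:30-14:30, 17:00-19:00.
Imani and Jamal can make the full 15:30-16:30 slot — that's 2.

2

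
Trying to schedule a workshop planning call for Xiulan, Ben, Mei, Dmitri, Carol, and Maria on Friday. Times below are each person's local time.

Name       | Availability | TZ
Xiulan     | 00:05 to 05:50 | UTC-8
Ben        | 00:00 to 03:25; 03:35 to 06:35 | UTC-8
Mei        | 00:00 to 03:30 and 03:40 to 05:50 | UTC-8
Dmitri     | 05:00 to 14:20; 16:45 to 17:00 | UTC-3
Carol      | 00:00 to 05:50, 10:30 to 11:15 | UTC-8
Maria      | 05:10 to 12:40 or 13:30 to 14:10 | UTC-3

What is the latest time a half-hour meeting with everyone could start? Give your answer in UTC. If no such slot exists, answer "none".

13:20

Xiulan in UTC: 08:05-13:50 (add 8h to convert from UTC-8).
Ben in UTC: 08:00-11:25, 11:35-14:35 (add 8h to convert from UTC-8).
Mei in UTC: 08:00-11:30, 11:40-13:50 (add 8h to convert from UTC-8).
Dmitri in UTC: 08:00-17:20, 19:45-20:00 (add 3h to convert from UTC-3).
Carol in UTC: 08:00-13:50, 18:30-19:15 (add 8h to convert from UTC-8).
Maria in UTC: 08:10-15:40, 16:30-17:10 (add 3h to convert from UTC-3).
Xiulan ∩ Ben: 08:05-11:25, 11:35-13:50.
Xiulan ∩ Ben ∩ Mei: 08:05-11:25, 11:40-13:50.
Xiulan ∩ Ben ∩ Mei ∩ Dmitri: 08:05-11:25, 11:40-13:50.
Xiulan ∩ Ben ∩ Mei ∩ Dmitri ∩ Carol: 08:05-11:25, 11:40-13:50.
Xiulan ∩ Ben ∩ Mei ∩ Dmitri ∩ Carol ∩ Maria: 08:10-11:25, 11:40-13:50.
The last common window of at least 30 minutes is 11:40-13:50; a 30-minute meeting can start as late as 13:20 and still end by 13:50.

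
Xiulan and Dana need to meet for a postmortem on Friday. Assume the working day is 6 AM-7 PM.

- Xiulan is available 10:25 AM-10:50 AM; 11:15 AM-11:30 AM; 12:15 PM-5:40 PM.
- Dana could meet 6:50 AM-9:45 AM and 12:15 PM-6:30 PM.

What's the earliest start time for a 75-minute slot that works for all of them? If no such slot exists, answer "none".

12:15

Xiulan ∩ Dana: 12:15-17:40.
So the common availability across everyone is 12:15-17:40.
The first common window of at least 75 minutes is 12:15-17:40, so the earliest start is 12:15.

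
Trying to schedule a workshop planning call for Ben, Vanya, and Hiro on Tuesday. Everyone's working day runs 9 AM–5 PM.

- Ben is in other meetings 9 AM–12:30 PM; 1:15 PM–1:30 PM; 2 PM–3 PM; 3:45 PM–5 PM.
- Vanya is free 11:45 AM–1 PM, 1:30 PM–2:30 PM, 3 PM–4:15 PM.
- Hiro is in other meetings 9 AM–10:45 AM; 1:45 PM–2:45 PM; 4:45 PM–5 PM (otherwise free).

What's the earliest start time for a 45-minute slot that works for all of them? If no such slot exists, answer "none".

Ben free: 12:30-13:15, 13:30-14:00, 15:00-15:45 (invert busy blocks within the working day).
Vanya free: 11:45-13:00, 13:30-14:30, 15:00-16:15.
Hiro free: 10:45-13:45, 14:45-16:45 (invert busy blocks within the working day).
Ben ∩ Vanya: 12:30-13:00, 13:30-14:00, 15:00-15:45.
Ben ∩ Vanya ∩ Hiro: 12:30-13:00, 13:30-13:45, 15:00-15:45.
Those are the intersection windows.
The first common window of at least 45 minutes is 15:00-15:45, so the earliest start is 15:00.

15:00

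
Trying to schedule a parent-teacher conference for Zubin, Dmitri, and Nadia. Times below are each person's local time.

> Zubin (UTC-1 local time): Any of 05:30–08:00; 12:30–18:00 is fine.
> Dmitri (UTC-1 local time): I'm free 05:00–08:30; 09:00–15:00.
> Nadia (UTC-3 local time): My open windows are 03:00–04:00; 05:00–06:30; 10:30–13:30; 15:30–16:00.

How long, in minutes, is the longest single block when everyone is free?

150

Zubin in UTC: 06:30-09:00, 13:30-19:00 (add 1h to convert from UTC-1).
Dmitri in UTC: 06:00-09:30, 10:00-16:00 (add 1h to convert from UTC-1).
Nadia in UTC: 06:00-07:00, 08:00-09:30, 13:30-16:30, 18:30-19:00 (add 3h to convert from UTC-3).
Zubin ∩ Dmitri: 06:30-09:00, 13:30-16:00.
Zubin ∩ Dmitri ∩ Nadia: 06:30-07:00, 08:00-09:00, 13:30-16:00.
The longest is 13:30-16:00 at 150 minutes.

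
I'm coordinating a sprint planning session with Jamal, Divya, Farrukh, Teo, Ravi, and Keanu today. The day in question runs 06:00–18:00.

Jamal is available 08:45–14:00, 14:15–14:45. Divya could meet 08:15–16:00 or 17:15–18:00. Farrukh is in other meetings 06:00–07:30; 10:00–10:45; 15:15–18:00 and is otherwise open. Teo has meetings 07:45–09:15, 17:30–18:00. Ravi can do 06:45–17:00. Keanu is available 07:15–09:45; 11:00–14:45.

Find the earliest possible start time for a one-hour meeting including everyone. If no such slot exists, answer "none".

11:00

Jamal free: 08:45-14:00, 14:15-14:45.
Divya free: 08:15-16:00, 17:15-18:00.
Farrukh free: 07:30-10:00, 10:45-15:15 (invert busy blocks within the working day).
Teo free: 06:00-07:45, 09:15-17:30 (invert busy blocks within the working day).
Ravi free: 06:45-17:00.
Keanu free: 07:15-09:45, 11:00-14:45.
Jamal ∩ Divya: 08:45-14:00, 14:15-14:45.
Jamal ∩ Divya ∩ Farrukh: 08:45-10:00, 10:45-14:00, 14:15-14:45.
Jamal ∩ Divya ∩ Farrukh ∩ Teo: 09:15-10:00, 10:45-14:00, 14:15-14:45.
Jamal ∩ Divya ∩ Farrukh ∩ Teo ∩ Ravi: 09:15-10:00, 10:45-14:00, 14:15-14:45.
Jamal ∩ Divya ∩ Farrukh ∩ Teo ∩ Ravi ∩ Keanu: 09:15-09:45, 11:00-14:00, 14:15-14:45.
The first common window of at least 60 minutes is 11:00-14:00, so the earliest start is 11:00.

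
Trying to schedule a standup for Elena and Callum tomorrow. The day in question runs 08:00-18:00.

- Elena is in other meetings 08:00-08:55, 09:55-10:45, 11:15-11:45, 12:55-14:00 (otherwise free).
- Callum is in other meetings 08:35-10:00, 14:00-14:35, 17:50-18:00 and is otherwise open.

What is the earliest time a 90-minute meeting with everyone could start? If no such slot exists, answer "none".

14:35

Elena free: 08:55-09:55, 10:45-11:15, 11:45-12:55, 14:00-18:00 (invert busy blocks within the working day).
Callum free: 08:00-08:35, 10:00-14:00, 14:35-17:50 (invert busy blocks within the working day).
Elena ∩ Callum: 10:45-11:15, 11:45-12:55, 14:35-17:50.
The first common window of at least 90 minutes is 14:35-17:50, so the earliest start is 14:35.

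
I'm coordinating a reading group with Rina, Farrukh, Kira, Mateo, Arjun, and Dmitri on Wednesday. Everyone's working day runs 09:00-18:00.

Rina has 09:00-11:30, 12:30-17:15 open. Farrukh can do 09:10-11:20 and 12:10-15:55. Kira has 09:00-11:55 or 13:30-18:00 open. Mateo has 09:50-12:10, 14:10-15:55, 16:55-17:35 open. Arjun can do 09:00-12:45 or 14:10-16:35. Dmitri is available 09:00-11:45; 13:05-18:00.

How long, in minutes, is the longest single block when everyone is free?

Rina ∩ Farrukh: 09:10-11:20, 12:30-15:55.
Rina ∩ Farrukh ∩ Kira: 09:10-11:20, 13:30-15:55.
Rina ∩ Farrukh ∩ Kira ∩ Mateo: 09:50-11:20, 14:10-15:55.
Rina ∩ Farrukh ∩ Kira ∩ Mateo ∩ Arjun: 09:50-11:20, 14:10-15:55.
Rina ∩ Farrukh ∩ Kira ∩ Mateo ∩ Arjun ∩ Dmitri: 09:50-11:20, 14:10-15:55.
The longest is 14:10-15:55 at 105 minutes.

105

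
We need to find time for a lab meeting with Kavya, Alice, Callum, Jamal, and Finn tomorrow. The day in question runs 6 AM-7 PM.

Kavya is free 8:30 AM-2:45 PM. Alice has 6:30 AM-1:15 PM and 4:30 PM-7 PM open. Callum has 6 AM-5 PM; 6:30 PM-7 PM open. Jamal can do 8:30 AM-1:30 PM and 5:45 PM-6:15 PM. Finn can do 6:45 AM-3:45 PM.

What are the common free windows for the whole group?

08:30-13:15

Kavya ∩ Alice: 08:30-13:15.
Kavya ∩ Alice ∩ Callum: 08:30-13:15.
Kavya ∩ Alice ∩ Callum ∩ Jamal: 08:30-13:15.
Kavya ∩ Alice ∩ Callum ∩ Jamal ∩ Finn: 08:30-13:15.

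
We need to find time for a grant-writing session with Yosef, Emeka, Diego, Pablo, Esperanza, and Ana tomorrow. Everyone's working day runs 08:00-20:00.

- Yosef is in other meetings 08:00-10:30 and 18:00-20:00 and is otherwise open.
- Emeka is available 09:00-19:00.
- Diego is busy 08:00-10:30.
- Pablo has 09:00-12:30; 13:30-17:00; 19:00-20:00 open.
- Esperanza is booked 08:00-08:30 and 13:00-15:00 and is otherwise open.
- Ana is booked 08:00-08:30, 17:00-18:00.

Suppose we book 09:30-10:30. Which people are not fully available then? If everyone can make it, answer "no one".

Diego, Yosef

Yosef free: 10:30-18:00 (invert busy blocks within the working day).
Emeka free: 09:00-19:00.
Diego free: 10:30-20:00 (invert busy blocks within the working day).
Pablo free: 09:00-12:30, 13:30-17:00, 19:00-20:00.
Esperanza free: 08:30-13:00, 15:00-20:00 (invert busy blocks within the working day).
Ana free: 08:30-17:00, 18:00-20:00 (invert busy blocks within the working day).
Yosef: not fully free for 09:30-10:30. Emeka: free for 09:30-10:30. Diego: not fully free for 09:30-10:30. Pablo: free for 09:30-10:30. Esperanza: free for 09:30-10:30. Ana: free for 09:30-10:30.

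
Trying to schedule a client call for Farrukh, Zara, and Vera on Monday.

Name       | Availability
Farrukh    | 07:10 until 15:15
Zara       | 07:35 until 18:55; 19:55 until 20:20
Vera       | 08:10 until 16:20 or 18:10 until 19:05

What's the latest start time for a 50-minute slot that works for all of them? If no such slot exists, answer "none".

14:25

Farrukh ∩ Zara: 07:35-15:15.
Farrukh ∩ Zara ∩ Vera: 08:10-15:15.
Those are the intersection windows.
The last common window of at least 50 minutes is 08:10-15:15; a 50-minute meeting can start as late as 14:25 and still end by 15:15.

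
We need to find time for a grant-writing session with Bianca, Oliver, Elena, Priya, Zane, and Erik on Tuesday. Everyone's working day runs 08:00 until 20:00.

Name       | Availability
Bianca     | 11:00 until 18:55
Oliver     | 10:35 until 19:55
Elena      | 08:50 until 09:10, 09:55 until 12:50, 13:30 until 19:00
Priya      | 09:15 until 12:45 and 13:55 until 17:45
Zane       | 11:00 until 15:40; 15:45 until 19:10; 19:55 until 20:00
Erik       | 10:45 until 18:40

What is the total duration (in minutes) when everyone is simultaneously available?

330

Bianca ∩ Oliver: 11:00-18:55.
Bianca ∩ Oliver ∩ Elena: 11:00-12:50, 13:30-18:55.
Bianca ∩ Oliver ∩ Elena ∩ Priya: 11:00-12:45, 13:55-17:45.
Bianca ∩ Oliver ∩ Elena ∩ Priya ∩ Zane: 11:00-12:45, 13:55-15:40, 15:45-17:45.
Bianca ∩ Oliver ∩ Elena ∩ Priya ∩ Zane ∩ Erik: 11:00-12:45, 13:55-15:40, 15:45-17:45.
Summing the common windows: 105 + 105 + 120 = 330 minutes.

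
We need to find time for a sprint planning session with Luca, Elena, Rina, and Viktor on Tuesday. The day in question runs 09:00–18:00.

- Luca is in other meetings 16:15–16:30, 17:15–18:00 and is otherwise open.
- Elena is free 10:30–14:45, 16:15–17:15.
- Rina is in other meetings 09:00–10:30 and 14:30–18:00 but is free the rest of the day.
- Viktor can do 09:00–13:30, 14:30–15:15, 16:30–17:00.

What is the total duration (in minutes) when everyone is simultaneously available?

180

Luca free: 09:00-16:15, 16:30-17:15 (invert busy blocks within the working day).
Elena free: 10:30-14:45, 16:15-17:15.
Rina free: 10:30-14:30 (invert busy blocks within the working day).
Viktor free: 09:00-13:30, 14:30-15:15, 16:30-17:00.
Luca ∩ Elena: 10:30-14:45, 16:30-17:15.
Luca ∩ Elena ∩ Rina: 10:30-14:30.
Luca ∩ Elena ∩ Rina ∩ Viktor: 10:30-13:30.
That's a single block of 180 minutes.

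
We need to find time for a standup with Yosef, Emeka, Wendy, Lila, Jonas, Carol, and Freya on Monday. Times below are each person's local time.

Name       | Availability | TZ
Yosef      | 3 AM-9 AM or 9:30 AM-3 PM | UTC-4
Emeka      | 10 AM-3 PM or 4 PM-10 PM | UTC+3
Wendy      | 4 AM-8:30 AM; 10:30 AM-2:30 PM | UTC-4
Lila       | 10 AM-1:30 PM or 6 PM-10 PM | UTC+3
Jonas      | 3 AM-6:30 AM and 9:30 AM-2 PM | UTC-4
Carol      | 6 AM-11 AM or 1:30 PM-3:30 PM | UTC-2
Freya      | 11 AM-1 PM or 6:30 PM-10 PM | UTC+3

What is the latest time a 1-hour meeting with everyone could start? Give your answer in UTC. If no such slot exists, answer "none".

Yosef in UTC: 07:00-13:00, 13:30-19:00 (add 4h to convert from UTC-4).
Emeka in UTC: 07:00-12:00, 13:00-19:00 (subtract 3h to convert from UTC+3).
Wendy in UTC: 08:00-12:30, 14:30-18:30 (add 4h to convert from UTC-4).
Lila in UTC: 07:00-10:30, 15:00-19:00 (subtract 3h to convert from UTC+3).
Jonas in UTC: 07:00-10:30, 13:30-18:00 (add 4h to convert from UTC-4).
Carol in UTC: 08:00-13:00, 15:30-17:30 (add 2h to convert from UTC-2).
Freya in UTC: 08:00-10:00, 15:30-19:00 (subtract 3h to convert from UTC+3).
Yosef ∩ Emeka: 07:00-12:00, 13:30-19:00.
Yosef ∩ Emeka ∩ Wendy: 08:00-12:00, 14:30-18:30.
Yosef ∩ Emeka ∩ Wendy ∩ Lila: 08:00-10:30, 15:00-18:30.
Yosef ∩ Emeka ∩ Wendy ∩ Lila ∩ Jonas: 08:00-10:30, 15:00-18:00.
Yosef ∩ Emeka ∩ Wendy ∩ Lila ∩ Jonas ∩ Carol: 08:00-10:30, 15:30-17:30.
Yosef ∩ Emeka ∩ Wendy ∩ Lila ∩ Jonas ∩ Carol ∩ Freya: 08:00-10:00, 15:30-17:30.
So the common availability across everyone is 08:00-10:00, 15:30-17:30.
The last common window of at least 60 minutes is 15:30-17:30; a 60-minute meeting can start as late as 16:30 and still end by 17:30.

16:30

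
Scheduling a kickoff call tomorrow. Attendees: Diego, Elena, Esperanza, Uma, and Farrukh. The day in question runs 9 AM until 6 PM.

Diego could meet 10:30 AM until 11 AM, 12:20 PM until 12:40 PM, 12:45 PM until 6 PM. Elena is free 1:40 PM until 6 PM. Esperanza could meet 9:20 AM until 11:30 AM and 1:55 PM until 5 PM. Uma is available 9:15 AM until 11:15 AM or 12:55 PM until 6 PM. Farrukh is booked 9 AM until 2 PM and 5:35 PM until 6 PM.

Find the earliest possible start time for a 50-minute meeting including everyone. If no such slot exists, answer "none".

Diego free: 10:30-11:00, 12:20-12:40, 12:45-18:00.
Elena free: 13:40-18:00.
Esperanza free: 09:20-11:30, 13:55-17:00.
Uma free: 09:15-11:15, 12:55-18:00.
Farrukh free: 14:00-17:35 (invert busy blocks within the working day).
Diego ∩ Elena: 13:40-18:00.
Diego ∩ Elena ∩ Esperanza: 13:55-17:00.
Diego ∩ Elena ∩ Esperanza ∩ Uma: 13:55-17:00.
Diego ∩ Elena ∩ Esperanza ∩ Uma ∩ Farrukh: 14:00-17:00.
So the common availability across everyone is 14:00-17:00.
The first common window of at least 50 minutes is 14:00-17:00, so the earliest start is 14:00.

14:00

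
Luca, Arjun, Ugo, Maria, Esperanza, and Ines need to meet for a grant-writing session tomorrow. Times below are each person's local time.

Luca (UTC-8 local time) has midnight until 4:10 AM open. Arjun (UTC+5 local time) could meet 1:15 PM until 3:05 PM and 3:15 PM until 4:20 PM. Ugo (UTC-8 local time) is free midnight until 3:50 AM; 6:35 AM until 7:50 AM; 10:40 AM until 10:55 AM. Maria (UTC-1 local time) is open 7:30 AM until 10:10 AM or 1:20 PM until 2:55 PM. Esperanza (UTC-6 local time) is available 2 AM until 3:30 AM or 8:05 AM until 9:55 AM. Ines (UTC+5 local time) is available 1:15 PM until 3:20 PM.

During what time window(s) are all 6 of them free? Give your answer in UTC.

08:30-09:30

Luca in UTC: 08:00-12:10 (add 8h to convert from UTC-8).
Arjun in UTC: 08:15-10:05, 10:15-11:20 (subtract 5h to convert from UTC+5).
Ugo in UTC: 08:00-11:50, 14:35-15:50, 18:40-18:55 (add 8h to convert from UTC-8).
Maria in UTC: 08:30-11:10, 14:20-15:55 (add 1h to convert from UTC-1).
Esperanza in UTC: 08:00-09:30, 14:05-15:55 (add 6h to convert from UTC-6).
Ines in UTC: 08:15-10:20 (subtract 5h to convert from UTC+5).
Luca ∩ Arjun: 08:15-10:05, 10:15-11:20.
Luca ∩ Arjun ∩ Ugo: 08:15-10:05, 10:15-11:20.
Luca ∩ Arjun ∩ Ugo ∩ Maria: 08:30-10:05, 10:15-11:10.
Luca ∩ Arjun ∩ Ugo ∩ Maria ∩ Esperanza: 08:30-09:30.
Luca ∩ Arjun ∩ Ugo ∩ Maria ∩ Esperanza ∩ Ines: 08:30-09:30.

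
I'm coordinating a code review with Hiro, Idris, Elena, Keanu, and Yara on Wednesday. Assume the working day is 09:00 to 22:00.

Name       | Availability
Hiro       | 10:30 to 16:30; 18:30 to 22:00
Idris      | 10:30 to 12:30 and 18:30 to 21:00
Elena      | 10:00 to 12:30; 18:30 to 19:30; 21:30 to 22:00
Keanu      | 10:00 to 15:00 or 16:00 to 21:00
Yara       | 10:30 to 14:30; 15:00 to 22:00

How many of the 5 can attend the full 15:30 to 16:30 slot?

2

Hiro and Yara can make the full 15:30-16:30 slot — that's 2.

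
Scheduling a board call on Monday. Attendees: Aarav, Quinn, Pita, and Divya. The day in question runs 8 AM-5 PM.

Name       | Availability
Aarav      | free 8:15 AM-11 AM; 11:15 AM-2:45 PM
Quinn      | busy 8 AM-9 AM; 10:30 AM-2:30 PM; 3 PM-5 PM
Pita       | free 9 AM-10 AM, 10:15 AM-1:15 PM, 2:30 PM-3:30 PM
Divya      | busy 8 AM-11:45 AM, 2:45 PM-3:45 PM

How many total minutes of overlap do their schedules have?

15

Aarav free: 08:15-11:00, 11:15-14:45.
Quinn free: 09:00-10:30, 14:30-15:00 (invert busy blocks within the working day).
Pita free: 09:00-10:00, 10:15-13:15, 14:30-15:30.
Divya free: 11:45-14:45, 15:45-17:00 (invert busy blocks within the working day).
Aarav ∩ Quinn: 09:00-10:30, 14:30-14:45.
Aarav ∩ Quinn ∩ Pita: 09:00-10:00, 10:15-10:30, 14:30-14:45.
Aarav ∩ Quinn ∩ Pita ∩ Divya: 14:30-14:45.
That's a single block of 15 minutes.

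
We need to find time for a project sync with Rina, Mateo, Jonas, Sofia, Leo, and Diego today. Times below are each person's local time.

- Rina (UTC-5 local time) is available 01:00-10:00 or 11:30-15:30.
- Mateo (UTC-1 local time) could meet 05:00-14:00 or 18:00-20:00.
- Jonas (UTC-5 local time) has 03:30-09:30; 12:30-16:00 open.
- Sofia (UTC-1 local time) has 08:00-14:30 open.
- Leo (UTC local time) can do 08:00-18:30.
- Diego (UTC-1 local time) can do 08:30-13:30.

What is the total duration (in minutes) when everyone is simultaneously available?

300

Rina in UTC: 06:00-15:00, 16:30-20:30 (add 5h to convert from UTC-5).
Mateo in UTC: 06:00-15:00, 19:00-21:00 (add 1h to convert from UTC-1).
Jonas in UTC: 08:30-14:30, 17:30-21:00 (add 5h to convert from UTC-5).
Sofia in UTC: 09:00-15:30 (add 1h to convert from UTC-1).
Leo in UTC: 08:00-18:30.
Diego in UTC: 09:30-14:30 (add 1h to convert from UTC-1).
Rina ∩ Mateo: 06:00-15:00, 19:00-20:30.
Rina ∩ Mateo ∩ Jonas: 08:30-14:30, 19:00-20:30.
Rina ∩ Mateo ∩ Jonas ∩ Sofia: 09:00-14:30.
Rina ∩ Mateo ∩ Jonas ∩ Sofia ∩ Leo: 09:00-14:30.
Rina ∩ Mateo ∩ Jonas ∩ Sofia ∩ Leo ∩ Diego: 09:30-14:30.
That's a single block of 300 minutes.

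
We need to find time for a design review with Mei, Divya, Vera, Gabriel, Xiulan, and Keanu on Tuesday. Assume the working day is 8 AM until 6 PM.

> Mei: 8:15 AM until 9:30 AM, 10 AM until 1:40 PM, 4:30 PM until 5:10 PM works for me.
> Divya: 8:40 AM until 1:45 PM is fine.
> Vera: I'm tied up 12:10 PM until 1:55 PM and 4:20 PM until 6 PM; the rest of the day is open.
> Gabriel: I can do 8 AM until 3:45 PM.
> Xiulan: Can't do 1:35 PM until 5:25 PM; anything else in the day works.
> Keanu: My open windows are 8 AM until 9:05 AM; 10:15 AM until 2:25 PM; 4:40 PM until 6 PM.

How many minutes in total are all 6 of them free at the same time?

Mei free: 08:15-09:30, 10:00-13:40, 16:30-17:10.
Divya free: 08:40-13:45.
Vera free: 08:00-12:10, 13:55-16:20 (invert busy blocks within the working day).
Gabriel free: 08:00-15:45.
Xiulan free: 08:00-13:35, 17:25-18:00 (invert busy blocks within the working day).
Keanu free: 08:00-09:05, 10:15-14:25, 16:40-18:00.
Mei ∩ Divya: 08:40-09:30, 10:00-13:40.
Mei ∩ Divya ∩ Vera: 08:40-09:30, 10:00-12:10.
Mei ∩ Divya ∩ Vera ∩ Gabriel: 08:40-09:30, 10:00-12:10.
Mei ∩ Divya ∩ Vera ∩ Gabriel ∩ Xiulan: 08:40-09:30, 10:00-12:10.
Mei ∩ Divya ∩ Vera ∩ Gabriel ∩ Xiulan ∩ Keanu: 08:40-09:05, 10:15-12:10.
Summing the common windows: 25 + 115 = 140 minutes.

140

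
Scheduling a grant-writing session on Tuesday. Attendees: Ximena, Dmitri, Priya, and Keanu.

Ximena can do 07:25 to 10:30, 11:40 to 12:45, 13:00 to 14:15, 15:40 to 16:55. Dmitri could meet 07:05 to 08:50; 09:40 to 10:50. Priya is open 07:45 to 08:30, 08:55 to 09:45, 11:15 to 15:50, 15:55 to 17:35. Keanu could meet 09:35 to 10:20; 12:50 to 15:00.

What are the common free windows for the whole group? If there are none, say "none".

09:40-09:45

Ximena ∩ Dmitri: 07:25-08:50, 09:40-10:30.
Ximena ∩ Dmitri ∩ Priya: 07:45-08:30, 09:40-09:45.
Ximena ∩ Dmitri ∩ Priya ∩ Keanu: 09:40-09:45.
So the common availability across everyone is 09:40-09:45.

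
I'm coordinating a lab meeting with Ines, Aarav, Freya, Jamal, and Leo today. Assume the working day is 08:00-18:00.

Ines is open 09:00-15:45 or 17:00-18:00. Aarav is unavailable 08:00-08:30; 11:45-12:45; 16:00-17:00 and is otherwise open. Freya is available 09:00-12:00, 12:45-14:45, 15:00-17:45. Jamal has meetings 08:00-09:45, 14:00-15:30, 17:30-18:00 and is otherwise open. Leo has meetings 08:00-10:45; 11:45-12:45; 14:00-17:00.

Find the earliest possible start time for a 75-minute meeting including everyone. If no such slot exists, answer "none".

Ines free: 09:00-15:45, 17:00-18:00.
Aarav free: 08:30-11:45, 12:45-16:00, 17:00-18:00 (invert busy blocks within the working day).
Freya free: 09:00-12:00, 12:45-14:45, 15:00-17:45.
Jamal free: 09:45-14:00, 15:30-17:30 (invert busy blocks within the working day).
Leo free: 10:45-11:45, 12:45-14:00, 17:00-18:00 (invert busy blocks within the working day).
Ines ∩ Aarav: 09:00-11:45, 12:45-15:45, 17:00-18:00.
Ines ∩ Aarav ∩ Freya: 09:00-11:45, 12:45-14:45, 15:00-15:45, 17:00-17:45.
Ines ∩ Aarav ∩ Freya ∩ Jamal: 09:45-11:45, 12:45-14:00, 15:30-15:45, 17:00-17:30.
Ines ∩ Aarav ∩ Freya ∩ Jamal ∩ Leo: 10:45-11:45, 12:45-14:00, 17:00-17:30.
The first common window of at least 75 minutes is 12:45-14:00, so the earliest start is 12:45.

12:45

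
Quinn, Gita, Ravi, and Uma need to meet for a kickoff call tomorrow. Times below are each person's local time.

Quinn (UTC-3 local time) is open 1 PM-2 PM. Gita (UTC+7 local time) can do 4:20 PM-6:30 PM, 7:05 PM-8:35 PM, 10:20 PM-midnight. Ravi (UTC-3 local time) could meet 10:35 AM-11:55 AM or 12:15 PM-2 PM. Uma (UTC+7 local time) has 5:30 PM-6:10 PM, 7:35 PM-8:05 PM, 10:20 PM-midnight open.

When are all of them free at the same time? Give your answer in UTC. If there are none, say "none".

16:00-17:00

Quinn in UTC: 16:00-17:00 (add 3h to convert from UTC-3).
Gita in UTC: 09:20-11:30, 12:05-13:35, 15:20-17:00 (subtract 7h to convert from UTC+7).
Ravi in UTC: 13:35-14:55, 15:15-17:00 (add 3h to convert from UTC-3).
Uma in UTC: 10:30-11:10, 12:35-13:05, 15:20-17:00 (subtract 7h to convert from UTC+7).
Quinn ∩ Gita: 16:00-17:00.
Quinn ∩ Gita ∩ Ravi: 16:00-17:00.
Quinn ∩ Gita ∩ Ravi ∩ Uma: 16:00-17:00.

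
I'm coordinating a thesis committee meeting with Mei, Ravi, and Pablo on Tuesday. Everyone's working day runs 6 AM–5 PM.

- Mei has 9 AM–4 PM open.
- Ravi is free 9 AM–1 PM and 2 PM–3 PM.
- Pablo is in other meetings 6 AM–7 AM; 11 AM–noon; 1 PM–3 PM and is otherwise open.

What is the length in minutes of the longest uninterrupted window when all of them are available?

Mei free: 09:00-16:00.
Ravi free: 09:00-13:00, 14:00-15:00.
Pablo free: 07:00-11:00, 12:00-13:00, 15:00-17:00 (invert busy blocks within the working day).
Mei ∩ Ravi: 09:00-13:00, 14:00-15:00.
Mei ∩ Ravi ∩ Pablo: 09:00-11:00, 12:00-13:00.
The longest is 09:00-11:00 at 120 minutes.

120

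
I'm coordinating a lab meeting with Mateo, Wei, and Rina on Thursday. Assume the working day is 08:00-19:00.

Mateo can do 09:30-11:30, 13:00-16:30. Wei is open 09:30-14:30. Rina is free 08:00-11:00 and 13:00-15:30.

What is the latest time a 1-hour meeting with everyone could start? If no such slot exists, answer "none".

Mateo ∩ Wei: 09:30-11:30, 13:00-14:30.
Mateo ∩ Wei ∩ Rina: 09:30-11:00, 13:00-14:30.
The last common window of at least 60 minutes is 13:00-14:30; a 60-minute meeting can start as late as 13:30 and still end by 14:30.

13:30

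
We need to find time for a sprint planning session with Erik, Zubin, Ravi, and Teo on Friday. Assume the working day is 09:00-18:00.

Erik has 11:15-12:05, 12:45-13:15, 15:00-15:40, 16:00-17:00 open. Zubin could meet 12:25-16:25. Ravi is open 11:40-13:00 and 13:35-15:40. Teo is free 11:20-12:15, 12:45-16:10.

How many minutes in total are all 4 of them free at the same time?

Erik ∩ Zubin: 12:45-13:15, 15:00-15:40, 16:00-16:25.
Erik ∩ Zubin ∩ Ravi: 12:45-13:00, 15:00-15:40.
Erik ∩ Zubin ∩ Ravi ∩ Teo: 12:45-13:00, 15:00-15:40.
Summing the common windows: 15 + 40 = 55 minutes.

55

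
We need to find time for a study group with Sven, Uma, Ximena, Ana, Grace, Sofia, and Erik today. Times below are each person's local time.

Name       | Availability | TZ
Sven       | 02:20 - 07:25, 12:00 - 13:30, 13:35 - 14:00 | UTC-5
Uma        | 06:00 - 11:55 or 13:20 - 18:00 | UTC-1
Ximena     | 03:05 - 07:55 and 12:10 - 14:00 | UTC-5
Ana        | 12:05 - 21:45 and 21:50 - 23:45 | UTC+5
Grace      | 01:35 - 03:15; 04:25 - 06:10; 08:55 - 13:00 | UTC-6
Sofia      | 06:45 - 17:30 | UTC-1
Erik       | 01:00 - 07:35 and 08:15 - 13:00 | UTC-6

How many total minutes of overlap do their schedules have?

255

Sven in UTC: 07:20-12:25, 17:00-18:30, 18:35-19:00 (add 5h to convert from UTC-5).
Uma in UTC: 07:00-12:55, 14:20-19:00 (add 1h to convert from UTC-1).
Ximena in UTC: 08:05-12:55, 17:10-19:00 (add 5h to convert from UTC-5).
Ana in UTC: 07:05-16:45, 16:50-18:45 (subtract 5h to convert from UTC+5).
Grace in UTC: 07:35-09:15, 10:25-12:10, 14:55-19:00 (add 6h to convert from UTC-6).
Sofia in UTC: 07:45-18:30 (add 1h to convert from UTC-1).
Erik in UTC: 07:00-13:35, 14:15-19:00 (add 6h to convert from UTC-6).
Sven ∩ Uma: 07:20-12:25, 17:00-18:30, 18:35-19:00.
Sven ∩ Uma ∩ Ximena: 08:05-12:25, 17:10-18:30, 18:35-19:00.
Sven ∩ Uma ∩ Ximena ∩ Ana: 08:05-12:25, 17:10-18:30, 18:35-18:45.
Sven ∩ Uma ∩ Ximena ∩ Ana ∩ Grace: 08:05-09:15, 10:25-12:10, 17:10-18:30, 18:35-18:45.
Sven ∩ Uma ∩ Ximena ∩ Ana ∩ Grace ∩ Sofia: 08:05-09:15, 10:25-12:10, 17:10-18:30.
Sven ∩ Uma ∩ Ximena ∩ Ana ∩ Grace ∩ Sofia ∩ Erik: 08:05-09:15, 10:25-12:10, 17:10-18:30.
Summing the common windows: 70 + 105 + 80 = 255 minutes.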